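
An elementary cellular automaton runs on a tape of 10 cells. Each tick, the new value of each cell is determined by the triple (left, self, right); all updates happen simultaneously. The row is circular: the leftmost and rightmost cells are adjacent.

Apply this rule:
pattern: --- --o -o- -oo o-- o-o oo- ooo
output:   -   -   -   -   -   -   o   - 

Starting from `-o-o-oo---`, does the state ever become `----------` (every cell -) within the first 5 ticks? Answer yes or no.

yes

------o---
----------
all cells are - at tick 2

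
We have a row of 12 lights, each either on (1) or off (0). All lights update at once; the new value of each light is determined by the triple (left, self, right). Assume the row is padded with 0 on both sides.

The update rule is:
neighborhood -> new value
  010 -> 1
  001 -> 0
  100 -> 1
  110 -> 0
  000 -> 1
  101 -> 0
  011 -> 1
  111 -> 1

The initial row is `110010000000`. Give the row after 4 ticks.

101011111001

101011111111
101011111110
101011111101
101011111001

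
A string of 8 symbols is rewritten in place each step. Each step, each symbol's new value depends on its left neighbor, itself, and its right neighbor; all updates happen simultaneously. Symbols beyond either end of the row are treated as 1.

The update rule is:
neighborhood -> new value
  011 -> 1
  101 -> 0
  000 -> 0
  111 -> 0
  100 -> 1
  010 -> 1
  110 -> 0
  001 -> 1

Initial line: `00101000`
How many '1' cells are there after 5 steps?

3

11101101
00001001
10011111
01110000
01001001
count of 1: 3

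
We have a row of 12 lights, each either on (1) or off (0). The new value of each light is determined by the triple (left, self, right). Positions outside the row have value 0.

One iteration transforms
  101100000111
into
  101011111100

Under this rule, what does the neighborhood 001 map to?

At position 8 the neighborhood is 001; the next row has 1 there.

1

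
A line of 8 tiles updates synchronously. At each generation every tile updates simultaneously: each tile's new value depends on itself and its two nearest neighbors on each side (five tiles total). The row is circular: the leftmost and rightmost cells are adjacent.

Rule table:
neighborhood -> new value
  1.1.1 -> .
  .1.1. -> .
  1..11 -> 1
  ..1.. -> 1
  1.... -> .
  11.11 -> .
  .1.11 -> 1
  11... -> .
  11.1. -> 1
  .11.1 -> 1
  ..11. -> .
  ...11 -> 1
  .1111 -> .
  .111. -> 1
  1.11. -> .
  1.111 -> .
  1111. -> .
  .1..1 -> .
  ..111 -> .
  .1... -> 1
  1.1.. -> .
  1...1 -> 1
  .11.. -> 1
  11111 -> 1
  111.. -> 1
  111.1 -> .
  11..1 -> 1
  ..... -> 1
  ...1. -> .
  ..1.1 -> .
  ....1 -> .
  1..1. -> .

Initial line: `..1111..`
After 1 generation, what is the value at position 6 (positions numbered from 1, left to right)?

1

.1...1..
position 6 holds 1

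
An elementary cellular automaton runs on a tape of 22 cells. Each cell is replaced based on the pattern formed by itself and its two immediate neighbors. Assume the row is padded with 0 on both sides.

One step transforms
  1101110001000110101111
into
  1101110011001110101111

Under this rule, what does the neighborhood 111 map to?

1

At position 4 the neighborhood is 111; the next row has 1 there.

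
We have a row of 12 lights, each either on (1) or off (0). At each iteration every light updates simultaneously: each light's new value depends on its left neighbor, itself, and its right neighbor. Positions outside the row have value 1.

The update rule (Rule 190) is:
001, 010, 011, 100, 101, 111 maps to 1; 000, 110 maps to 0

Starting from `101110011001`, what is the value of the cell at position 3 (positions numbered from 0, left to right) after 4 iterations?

1

011101110111
111011101111
110111011111
101110111111
position 3 holds 1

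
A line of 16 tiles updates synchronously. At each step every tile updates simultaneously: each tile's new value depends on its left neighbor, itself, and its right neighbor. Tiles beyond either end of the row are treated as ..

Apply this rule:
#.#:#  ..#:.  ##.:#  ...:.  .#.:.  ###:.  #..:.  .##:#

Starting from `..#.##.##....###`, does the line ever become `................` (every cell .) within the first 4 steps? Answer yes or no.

...######....#.#
...#....#.....#.
................
all cells are . at step 3

yes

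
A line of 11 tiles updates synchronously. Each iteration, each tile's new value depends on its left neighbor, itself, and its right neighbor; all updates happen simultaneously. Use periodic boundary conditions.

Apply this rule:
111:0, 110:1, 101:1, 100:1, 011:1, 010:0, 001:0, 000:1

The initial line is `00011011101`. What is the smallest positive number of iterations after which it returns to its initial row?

11011110110
11110011111
00011010000
11011101111
01110111000
01011101111
10110111001
11111101101
00000111111
11110100001
00011011101

11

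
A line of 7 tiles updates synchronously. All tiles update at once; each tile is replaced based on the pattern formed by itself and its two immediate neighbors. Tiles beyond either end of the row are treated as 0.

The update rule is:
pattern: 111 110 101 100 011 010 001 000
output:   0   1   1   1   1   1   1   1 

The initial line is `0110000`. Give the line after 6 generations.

1111111
1000001
1111111  (repeats generation 1; period 2)
generation 6: 1000001

1000001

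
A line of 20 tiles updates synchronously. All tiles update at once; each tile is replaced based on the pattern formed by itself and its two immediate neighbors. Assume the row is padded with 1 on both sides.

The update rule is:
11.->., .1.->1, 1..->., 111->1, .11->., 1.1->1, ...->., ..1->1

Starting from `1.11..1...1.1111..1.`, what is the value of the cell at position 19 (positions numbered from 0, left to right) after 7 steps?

1

.1...11..111.11..111
11..1...1.1.1...1.11
1..11..111111..111.1
..1...1.1111..1.1.1.
.11..111.11..1111111
1...1.1.1...1.111111
...111111..111.11111
position 19 holds 1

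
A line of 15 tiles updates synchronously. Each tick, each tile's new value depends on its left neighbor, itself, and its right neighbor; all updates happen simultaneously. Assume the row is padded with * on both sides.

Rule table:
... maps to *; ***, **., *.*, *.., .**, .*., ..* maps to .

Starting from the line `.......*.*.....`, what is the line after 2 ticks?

.*****.....***.
.......***.....

.......***.....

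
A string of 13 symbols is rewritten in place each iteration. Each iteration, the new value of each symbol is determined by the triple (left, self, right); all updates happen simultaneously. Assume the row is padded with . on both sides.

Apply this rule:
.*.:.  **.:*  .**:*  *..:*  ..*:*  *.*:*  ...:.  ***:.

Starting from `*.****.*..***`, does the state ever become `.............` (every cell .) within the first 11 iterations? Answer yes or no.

no

.**..**.***.*
*********.**.
*.......*****
.*.....**...*
*.*...****.*.
.*.*.**..**.*
*.*.********.
.*.**......**
*.****....***
.**..**..**.*
************.
iteration 11 is ************., still not uniform .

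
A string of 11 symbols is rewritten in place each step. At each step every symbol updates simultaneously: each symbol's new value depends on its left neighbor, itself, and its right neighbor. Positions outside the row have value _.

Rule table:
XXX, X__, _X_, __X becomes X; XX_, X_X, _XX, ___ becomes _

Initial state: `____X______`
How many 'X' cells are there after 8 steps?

3

___XXX_____
__X_X_X____
_XX_X_XX___
X___X___X__
XX_XXX_XXX_
____X___X_X
___XXX_XX_X
__X_X_____X
count of X: 3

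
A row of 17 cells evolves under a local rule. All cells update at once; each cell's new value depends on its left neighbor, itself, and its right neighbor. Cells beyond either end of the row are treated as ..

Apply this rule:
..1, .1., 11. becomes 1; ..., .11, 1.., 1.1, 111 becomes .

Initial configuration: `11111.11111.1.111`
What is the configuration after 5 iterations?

iteration 1: ....1.....1.1...1
iteration 2: ...11....11.1..11
iteration 3: ..1.1...1.1.1.1.1
iteration 4: .11.1..11.1.1.1.1
iteration 5: 1.1.1.1.1.1.1.1.1

1.1.1.1.1.1.1.1.1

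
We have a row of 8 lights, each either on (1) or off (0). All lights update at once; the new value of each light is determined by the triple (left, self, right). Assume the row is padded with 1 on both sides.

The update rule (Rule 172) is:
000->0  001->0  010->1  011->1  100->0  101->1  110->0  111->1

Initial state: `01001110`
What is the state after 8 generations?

00001111

11001101
10001011
00001111
00001111  (fixed point — unchanged through generation 8)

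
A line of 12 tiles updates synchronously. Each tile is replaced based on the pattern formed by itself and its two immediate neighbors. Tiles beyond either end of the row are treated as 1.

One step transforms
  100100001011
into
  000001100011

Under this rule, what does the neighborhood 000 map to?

1

At position 5 the neighborhood is 000; the next row has 1 there.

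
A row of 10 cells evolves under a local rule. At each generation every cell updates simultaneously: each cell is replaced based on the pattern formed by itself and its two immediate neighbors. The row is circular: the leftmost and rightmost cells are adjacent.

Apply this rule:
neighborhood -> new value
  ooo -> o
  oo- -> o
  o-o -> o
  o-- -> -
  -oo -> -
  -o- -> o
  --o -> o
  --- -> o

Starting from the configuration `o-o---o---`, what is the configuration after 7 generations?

ooo-ooooo-

generation 1: ooo-ooo-oo
generation 2: oooo-ooo-o
generation 3: ooooo-ooo-
generation 4: -ooooo-ooo
generation 5: o-ooooo-oo
generation 6: oo-ooooo-o
generation 7: ooo-ooooo-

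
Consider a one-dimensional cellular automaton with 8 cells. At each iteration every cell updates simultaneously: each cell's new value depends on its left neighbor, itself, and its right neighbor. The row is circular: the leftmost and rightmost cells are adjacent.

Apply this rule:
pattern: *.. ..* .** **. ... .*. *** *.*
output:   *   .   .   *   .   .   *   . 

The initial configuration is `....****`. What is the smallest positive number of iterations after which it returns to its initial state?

*....***
**....**
***....*
****....
.****...
..****..
...****.
....****

8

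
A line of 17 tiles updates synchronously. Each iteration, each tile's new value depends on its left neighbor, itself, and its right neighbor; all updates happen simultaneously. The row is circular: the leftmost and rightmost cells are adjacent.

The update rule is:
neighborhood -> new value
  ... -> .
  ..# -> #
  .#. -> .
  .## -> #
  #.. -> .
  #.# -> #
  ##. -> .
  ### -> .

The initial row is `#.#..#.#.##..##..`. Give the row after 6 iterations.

.#..#.#.##..##..#
#..#.#.##..##..#.
..#.#.##..##..#.#
.#.#.##..##..#.#.
#.#.##..##..#.#..
.#.##..##..#.#..#

.#.##..##..#.#..#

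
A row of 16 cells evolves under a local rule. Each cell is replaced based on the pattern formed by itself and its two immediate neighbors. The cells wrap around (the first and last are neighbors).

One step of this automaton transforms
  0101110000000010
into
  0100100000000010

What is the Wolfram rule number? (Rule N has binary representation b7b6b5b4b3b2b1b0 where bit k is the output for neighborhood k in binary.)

position 4: 111 → 1  (bit 7 = 1)
position 5: 110 → 0  (bit 6 = 0)
position 2: 101 → 0  (bit 5 = 0)
position 6: 100 → 0  (bit 4 = 0)
position 3: 011 → 0  (bit 3 = 0)
position 1: 010 → 1  (bit 2 = 1)
position 0: 001 → 0  (bit 1 = 0)
position 7: 000 → 0  (bit 0 = 0)
bits b7..b0 = 10000100 = 132

132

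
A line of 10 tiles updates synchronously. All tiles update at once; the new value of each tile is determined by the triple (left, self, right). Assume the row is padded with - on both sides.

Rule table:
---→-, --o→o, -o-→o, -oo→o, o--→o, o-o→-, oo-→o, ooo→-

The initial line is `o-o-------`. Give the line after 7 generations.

o-oo------
o-ooo-----
o-o-oo----
o-o-ooo---
o-o-o-oo--
o-o-o-ooo-
o-o-o-o-oo

o-o-o-o-oo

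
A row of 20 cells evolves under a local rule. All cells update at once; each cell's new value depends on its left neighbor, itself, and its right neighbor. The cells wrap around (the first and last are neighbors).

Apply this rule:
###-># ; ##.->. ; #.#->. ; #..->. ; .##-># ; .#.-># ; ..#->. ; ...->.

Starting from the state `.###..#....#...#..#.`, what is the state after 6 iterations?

.##...#....#...#..#.
.#....#....#...#..#.
.#....#....#...#..#.  (fixed point — unchanged through iteration 6)

.#....#....#...#..#.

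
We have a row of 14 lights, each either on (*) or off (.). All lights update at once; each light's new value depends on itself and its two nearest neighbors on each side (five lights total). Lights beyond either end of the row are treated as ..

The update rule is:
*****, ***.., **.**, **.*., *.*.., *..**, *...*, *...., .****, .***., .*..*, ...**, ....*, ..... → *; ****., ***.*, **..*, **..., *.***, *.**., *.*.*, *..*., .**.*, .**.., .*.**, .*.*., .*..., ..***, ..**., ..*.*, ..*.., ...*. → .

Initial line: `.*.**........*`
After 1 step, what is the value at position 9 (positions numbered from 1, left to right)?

*

step 1: ......******..
position 9 holds *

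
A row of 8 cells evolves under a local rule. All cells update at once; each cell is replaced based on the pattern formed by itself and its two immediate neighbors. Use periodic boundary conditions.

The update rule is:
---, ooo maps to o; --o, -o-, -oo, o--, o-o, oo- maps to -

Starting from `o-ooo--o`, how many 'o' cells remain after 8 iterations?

5

---o----
oo---ooo
o--o--oo
-------o
-ooooo--
--ooo--o
---o----  (repeats iteration 1; period 6)
iteration 8: oo---ooo
count of o: 5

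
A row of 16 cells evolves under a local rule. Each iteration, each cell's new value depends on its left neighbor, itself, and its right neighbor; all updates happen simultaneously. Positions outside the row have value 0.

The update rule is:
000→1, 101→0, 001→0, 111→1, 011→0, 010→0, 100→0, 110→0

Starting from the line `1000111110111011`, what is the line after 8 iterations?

0010011100010000
1000001001000111
0011100000010010
1001001111000000
0000000110011111
1111110000001110
0111100111100100
0011000011000001

0011000011000001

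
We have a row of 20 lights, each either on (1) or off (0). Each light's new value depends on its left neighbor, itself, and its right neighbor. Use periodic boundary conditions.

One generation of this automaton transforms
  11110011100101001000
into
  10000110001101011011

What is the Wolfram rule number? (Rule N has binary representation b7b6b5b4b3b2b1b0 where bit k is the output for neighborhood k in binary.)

position 1: 111 → 0  (bit 7 = 0)
position 3: 110 → 0  (bit 6 = 0)
position 12: 101 → 0  (bit 5 = 0)
position 4: 100 → 0  (bit 4 = 0)
position 0: 011 → 1  (bit 3 = 1)
position 11: 010 → 1  (bit 2 = 1)
position 5: 001 → 1  (bit 1 = 1)
position 18: 000 → 1  (bit 0 = 1)
bits b7..b0 = 00001111 = 15

15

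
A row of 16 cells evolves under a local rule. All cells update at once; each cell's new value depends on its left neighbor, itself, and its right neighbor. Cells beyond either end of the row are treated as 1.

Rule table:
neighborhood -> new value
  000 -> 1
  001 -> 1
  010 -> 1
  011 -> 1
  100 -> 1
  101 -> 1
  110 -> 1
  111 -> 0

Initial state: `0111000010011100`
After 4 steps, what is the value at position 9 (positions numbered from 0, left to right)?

0

1101111111110111
0111000000011100
1101111111110111  (repeats step 1; period 2)
step 4: 0111000000011100
position 9 holds 0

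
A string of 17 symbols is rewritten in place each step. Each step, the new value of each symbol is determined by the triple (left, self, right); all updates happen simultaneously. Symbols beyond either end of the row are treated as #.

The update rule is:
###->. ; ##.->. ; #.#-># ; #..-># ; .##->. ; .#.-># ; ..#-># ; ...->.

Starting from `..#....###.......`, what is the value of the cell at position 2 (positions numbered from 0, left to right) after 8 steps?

.

####..#...#.....#
....####.###...#.
#..#....#...#.###
.####..###.###...
#....##...#...#.#
.#..#..#.###.###.
#########...#...#
.........#.###.#.
position 2 holds .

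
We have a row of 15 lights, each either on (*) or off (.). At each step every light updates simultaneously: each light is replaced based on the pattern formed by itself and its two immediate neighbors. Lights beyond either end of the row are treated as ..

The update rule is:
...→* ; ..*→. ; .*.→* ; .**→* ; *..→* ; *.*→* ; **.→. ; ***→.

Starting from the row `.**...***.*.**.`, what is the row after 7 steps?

step 1: .*.**.*..****.*
step 2: .***.***.*...**
step 3: .*..**..****.*.
step 4: .**.*.*.*...***
step 5: .*.********.*..
step 6: .***.......****
step 7: .*..******.*...

.*..******.*...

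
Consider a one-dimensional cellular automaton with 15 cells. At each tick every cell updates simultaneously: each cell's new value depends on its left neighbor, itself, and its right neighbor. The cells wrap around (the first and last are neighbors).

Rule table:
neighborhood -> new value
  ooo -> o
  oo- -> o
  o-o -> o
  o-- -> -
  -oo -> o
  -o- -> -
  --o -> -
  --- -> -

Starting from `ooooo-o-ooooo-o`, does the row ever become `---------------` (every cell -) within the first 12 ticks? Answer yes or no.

no

oooooo-oooooooo
ooooooooooooooo
ooooooooooooooo  (fixed point — unchanged through tick 12)
tick 12 is ooooooooooooooo, still not uniform -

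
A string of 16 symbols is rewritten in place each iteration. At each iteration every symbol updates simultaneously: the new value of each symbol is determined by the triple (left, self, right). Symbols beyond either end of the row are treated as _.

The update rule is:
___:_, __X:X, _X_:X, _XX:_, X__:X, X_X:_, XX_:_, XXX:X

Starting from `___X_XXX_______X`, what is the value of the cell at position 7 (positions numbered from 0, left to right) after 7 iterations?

iteration 1: __XX__X_X_____XX
iteration 2: _X__XXX_XX___X__
iteration 3: XXXX_X____X_XXX_
iteration 4: _XX__XX__XX__X_X
iteration 5: X__XX__XX__XXX_X
iteration 6: XXX__XX__XX_X__X
iteration 7: _X_XX__XX___XXXX
position 7 holds X

X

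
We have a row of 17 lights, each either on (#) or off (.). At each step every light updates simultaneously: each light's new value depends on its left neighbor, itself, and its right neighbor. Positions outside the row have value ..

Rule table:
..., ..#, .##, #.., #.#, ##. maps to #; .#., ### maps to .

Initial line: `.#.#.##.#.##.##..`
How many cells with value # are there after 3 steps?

14

#.#.####.########
.#.##..###......#
#.######.#######.
count of #: 14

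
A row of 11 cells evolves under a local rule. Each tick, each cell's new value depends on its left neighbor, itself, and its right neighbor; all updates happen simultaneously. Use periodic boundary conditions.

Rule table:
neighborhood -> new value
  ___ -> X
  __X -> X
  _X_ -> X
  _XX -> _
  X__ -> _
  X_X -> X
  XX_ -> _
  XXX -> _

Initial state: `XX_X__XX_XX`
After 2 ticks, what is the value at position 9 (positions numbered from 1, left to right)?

tick 1: __XX_X__X__
tick 2: XX__XX_XX_X
position 9 holds X

X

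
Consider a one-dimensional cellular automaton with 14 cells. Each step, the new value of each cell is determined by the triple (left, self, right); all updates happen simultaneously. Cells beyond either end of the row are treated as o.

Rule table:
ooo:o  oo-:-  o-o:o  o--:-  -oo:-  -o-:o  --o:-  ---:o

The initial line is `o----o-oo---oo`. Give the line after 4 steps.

o--ooooo-o-ooo

--oo-oo---o--o
----o---o-o---
-oo-o-o-ooo-o-
o--ooooo-o-ooo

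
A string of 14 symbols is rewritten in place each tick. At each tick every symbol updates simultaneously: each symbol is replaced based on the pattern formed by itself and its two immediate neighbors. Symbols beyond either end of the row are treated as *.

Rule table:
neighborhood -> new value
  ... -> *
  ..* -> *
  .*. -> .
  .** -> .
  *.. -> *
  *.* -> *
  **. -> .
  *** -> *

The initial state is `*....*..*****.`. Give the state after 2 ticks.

*.**.*..*.*.*.

.****.**.***.*
*.**.*..*.*.*.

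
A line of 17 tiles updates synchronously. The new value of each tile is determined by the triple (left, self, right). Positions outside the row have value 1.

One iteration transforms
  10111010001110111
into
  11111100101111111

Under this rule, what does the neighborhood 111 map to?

At position 3 the neighborhood is 111; the next row has 1 there.

1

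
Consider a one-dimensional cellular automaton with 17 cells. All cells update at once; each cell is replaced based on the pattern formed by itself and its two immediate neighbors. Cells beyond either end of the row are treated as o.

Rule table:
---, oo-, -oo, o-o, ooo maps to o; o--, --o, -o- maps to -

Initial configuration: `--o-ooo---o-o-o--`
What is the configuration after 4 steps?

ooooooooooo-ooo-o

step 1: ---oooo-o--o-o---
step 2: -o-ooooo----o--o-
step 3: o-oooooo-oo-----o
step 4: ooooooooooo-ooo-o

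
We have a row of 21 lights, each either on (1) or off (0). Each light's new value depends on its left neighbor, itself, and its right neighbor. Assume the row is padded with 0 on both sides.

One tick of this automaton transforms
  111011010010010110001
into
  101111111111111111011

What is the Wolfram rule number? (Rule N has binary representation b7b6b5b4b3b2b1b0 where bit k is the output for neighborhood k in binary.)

126

position 1: 111 → 0  (bit 7 = 0)
position 2: 110 → 1  (bit 6 = 1)
position 3: 101 → 1  (bit 5 = 1)
position 8: 100 → 1  (bit 4 = 1)
position 0: 011 → 1  (bit 3 = 1)
position 7: 010 → 1  (bit 2 = 1)
position 9: 001 → 1  (bit 1 = 1)
position 18: 000 → 0  (bit 0 = 0)
bits b7..b0 = 01111110 = 126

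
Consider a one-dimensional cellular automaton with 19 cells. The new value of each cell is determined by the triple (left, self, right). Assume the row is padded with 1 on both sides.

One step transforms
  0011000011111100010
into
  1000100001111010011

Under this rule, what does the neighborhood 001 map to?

At position 1 the neighborhood is 001; the next row has 0 there.

0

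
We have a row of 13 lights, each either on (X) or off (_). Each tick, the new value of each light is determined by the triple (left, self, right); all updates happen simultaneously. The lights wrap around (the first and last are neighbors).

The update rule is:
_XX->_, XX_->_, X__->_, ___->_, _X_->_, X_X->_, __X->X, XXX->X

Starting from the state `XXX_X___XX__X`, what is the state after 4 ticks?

XX_____X___X_
______X___X__
_____X___X___
____X___X____

____X___X____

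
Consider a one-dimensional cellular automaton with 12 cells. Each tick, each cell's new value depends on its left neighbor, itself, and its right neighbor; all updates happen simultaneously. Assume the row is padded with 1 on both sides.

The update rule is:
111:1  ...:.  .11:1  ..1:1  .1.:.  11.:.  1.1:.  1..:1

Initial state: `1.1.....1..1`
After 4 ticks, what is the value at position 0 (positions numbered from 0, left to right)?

1

tick 1: ...1...1.111
tick 2: 1.1.1.1..111
tick 3: .......11111
tick 4: 1.....111111
position 0 holds 1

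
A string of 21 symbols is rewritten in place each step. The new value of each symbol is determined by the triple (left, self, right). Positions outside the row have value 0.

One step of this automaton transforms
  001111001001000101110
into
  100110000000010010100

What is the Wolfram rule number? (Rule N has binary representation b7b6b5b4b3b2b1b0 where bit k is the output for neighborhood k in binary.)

161

position 3: 111 → 1  (bit 7 = 1)
position 5: 110 → 0  (bit 6 = 0)
position 16: 101 → 1  (bit 5 = 1)
position 6: 100 → 0  (bit 4 = 0)
position 2: 011 → 0  (bit 3 = 0)
position 8: 010 → 0  (bit 2 = 0)
position 1: 001 → 0  (bit 1 = 0)
position 0: 000 → 1  (bit 0 = 1)
bits b7..b0 = 10100001 = 161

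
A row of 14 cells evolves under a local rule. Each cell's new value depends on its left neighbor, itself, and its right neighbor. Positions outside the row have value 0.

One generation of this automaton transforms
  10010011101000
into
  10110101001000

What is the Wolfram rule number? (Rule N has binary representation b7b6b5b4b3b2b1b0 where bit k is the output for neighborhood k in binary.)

134

position 7: 111 → 1  (bit 7 = 1)
position 8: 110 → 0  (bit 6 = 0)
position 9: 101 → 0  (bit 5 = 0)
position 1: 100 → 0  (bit 4 = 0)
position 6: 011 → 0  (bit 3 = 0)
position 0: 010 → 1  (bit 2 = 1)
position 2: 001 → 1  (bit 1 = 1)
position 12: 000 → 0  (bit 0 = 0)
bits b7..b0 = 10000110 = 134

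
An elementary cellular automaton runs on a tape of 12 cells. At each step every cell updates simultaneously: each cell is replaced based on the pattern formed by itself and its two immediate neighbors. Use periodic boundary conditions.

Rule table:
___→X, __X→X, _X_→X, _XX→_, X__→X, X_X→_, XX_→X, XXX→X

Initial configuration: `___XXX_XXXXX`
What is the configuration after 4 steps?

XXX_XX__XXXX
XXX__XXX_XXX
XXXXX_XX__XX
XXXXX__XXX_X

XXXXX__XXX_X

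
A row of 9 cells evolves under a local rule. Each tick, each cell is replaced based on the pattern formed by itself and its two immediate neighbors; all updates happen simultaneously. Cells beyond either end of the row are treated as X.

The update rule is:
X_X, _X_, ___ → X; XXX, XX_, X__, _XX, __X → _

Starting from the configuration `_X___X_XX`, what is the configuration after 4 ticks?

XX_X_XX__
__XXX____
______XX_
_XXXX___X

_XXXX___X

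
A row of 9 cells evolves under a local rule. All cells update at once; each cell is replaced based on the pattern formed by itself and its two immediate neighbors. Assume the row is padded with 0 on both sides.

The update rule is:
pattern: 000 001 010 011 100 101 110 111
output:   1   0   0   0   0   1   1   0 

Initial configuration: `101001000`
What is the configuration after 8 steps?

100000001

step 1: 010000011
step 2: 000111001
step 3: 110001000
step 4: 010100011
step 5: 001001001
step 6: 100000000
step 7: 001111111
step 8: 100000001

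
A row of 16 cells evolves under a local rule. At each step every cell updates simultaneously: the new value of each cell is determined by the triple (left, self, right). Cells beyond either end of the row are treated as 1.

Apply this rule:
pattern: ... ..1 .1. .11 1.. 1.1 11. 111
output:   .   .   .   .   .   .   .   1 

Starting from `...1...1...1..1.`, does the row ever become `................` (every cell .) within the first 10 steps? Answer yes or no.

yes

................
all cells are . at step 1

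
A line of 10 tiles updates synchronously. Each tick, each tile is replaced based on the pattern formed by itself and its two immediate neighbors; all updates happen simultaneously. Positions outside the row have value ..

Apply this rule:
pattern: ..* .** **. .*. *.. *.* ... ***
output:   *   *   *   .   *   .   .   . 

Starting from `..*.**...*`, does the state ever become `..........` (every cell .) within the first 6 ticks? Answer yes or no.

no

tick 1: .*..***.*.
tick 2: *.***.*..*
tick 3: ..*.*..**.
tick 4: .*...*****
tick 5: *.*.**...*
tick 6: ....***.*.
tick 6 is ....***.*., still not uniform .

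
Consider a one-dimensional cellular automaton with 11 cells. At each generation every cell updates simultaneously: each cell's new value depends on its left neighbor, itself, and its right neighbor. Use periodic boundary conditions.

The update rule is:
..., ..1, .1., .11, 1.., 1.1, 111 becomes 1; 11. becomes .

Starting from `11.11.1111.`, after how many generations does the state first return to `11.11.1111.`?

generation 1: 1.11.1111.1
generation 2: .11.1111.11
generation 3: 11.1111.11.
generation 4: 1.1111.11.1
generation 5: .1111.11.11
generation 6: 1111.11.11.
generation 7: 111.11.11.1
generation 8: 11.11.11.11
generation 9: 1.11.11.111
generation 10: .11.11.1111
generation 11: 11.11.1111.

11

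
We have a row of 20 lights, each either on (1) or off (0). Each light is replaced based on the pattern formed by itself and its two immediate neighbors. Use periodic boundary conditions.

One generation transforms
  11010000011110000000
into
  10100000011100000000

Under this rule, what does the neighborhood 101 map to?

At position 2 the neighborhood is 101; the next row has 1 there.

1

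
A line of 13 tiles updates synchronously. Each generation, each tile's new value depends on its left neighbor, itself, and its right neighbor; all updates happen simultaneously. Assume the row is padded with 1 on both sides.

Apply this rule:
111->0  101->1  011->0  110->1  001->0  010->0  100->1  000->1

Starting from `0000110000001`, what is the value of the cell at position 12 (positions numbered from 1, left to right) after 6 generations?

1

1110011111100
0011000000110
1001111110011
1100000011000
0111111001110
1000001100011
position 12 holds 1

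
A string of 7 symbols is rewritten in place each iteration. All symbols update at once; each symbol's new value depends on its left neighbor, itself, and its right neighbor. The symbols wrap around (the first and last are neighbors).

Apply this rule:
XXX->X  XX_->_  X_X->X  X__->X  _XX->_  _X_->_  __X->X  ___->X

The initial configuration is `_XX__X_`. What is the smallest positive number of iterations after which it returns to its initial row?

X__XX_X
_XX__X_

2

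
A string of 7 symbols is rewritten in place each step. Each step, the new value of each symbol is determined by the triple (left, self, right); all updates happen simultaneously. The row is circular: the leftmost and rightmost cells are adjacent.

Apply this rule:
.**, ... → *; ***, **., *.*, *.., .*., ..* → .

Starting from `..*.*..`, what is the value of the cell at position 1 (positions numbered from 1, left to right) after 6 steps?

*

*.....*
..***.*
..*....
*...***
..*.*..  (repeats step 0; period 5)
step 6: *.....*
position 1 holds *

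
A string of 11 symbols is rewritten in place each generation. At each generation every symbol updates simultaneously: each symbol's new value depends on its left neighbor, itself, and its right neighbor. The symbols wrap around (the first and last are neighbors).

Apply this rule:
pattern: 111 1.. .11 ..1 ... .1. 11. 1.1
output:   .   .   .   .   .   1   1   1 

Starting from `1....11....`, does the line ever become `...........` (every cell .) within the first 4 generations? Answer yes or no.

no

generation 1: 1.....1....
generation 2: 1.....1....  (fixed point — unchanged through generation 4)
generation 4 is 1.....1...., still not uniform .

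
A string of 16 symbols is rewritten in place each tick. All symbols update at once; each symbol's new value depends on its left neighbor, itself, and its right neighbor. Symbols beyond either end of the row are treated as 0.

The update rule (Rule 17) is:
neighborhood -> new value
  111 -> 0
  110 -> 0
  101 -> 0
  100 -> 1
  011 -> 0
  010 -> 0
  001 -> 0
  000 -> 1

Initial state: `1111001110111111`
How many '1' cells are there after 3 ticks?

0000100000000000
1110011111111111
0001000000000000
count of 1: 1

1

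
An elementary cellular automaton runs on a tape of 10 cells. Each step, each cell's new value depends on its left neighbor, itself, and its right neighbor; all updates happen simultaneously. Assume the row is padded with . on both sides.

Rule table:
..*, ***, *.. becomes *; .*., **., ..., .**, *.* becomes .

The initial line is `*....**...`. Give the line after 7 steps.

.*..*..*..
*.**.**.*.
.........*
........*.
.......*.*
......*...
.....*.*..

.....*.*..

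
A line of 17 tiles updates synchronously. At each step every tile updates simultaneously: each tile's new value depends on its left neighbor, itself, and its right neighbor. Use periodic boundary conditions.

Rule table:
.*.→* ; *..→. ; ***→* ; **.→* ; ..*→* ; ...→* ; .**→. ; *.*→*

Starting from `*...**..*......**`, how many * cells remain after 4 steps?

*.**.*.**.*****.*
**.****.**.*****.
.**.****.**.*****
*.**.****.**.****
count of *: 13

13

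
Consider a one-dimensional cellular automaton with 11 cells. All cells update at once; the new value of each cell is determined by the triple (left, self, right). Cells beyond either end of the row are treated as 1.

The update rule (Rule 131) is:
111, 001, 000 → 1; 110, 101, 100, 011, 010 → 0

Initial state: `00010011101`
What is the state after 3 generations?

01100101000
00001000011
01110011101

01110011101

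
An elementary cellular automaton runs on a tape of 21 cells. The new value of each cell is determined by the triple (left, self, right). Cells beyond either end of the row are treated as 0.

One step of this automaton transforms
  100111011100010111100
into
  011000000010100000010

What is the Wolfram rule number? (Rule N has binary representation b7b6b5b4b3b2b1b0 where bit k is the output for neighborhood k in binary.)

position 4: 111 → 0  (bit 7 = 0)
position 5: 110 → 0  (bit 6 = 0)
position 6: 101 → 0  (bit 5 = 0)
position 1: 100 → 1  (bit 4 = 1)
position 3: 011 → 0  (bit 3 = 0)
position 0: 010 → 0  (bit 2 = 0)
position 2: 001 → 1  (bit 1 = 1)
position 11: 000 → 0  (bit 0 = 0)
bits b7..b0 = 00010010 = 18

18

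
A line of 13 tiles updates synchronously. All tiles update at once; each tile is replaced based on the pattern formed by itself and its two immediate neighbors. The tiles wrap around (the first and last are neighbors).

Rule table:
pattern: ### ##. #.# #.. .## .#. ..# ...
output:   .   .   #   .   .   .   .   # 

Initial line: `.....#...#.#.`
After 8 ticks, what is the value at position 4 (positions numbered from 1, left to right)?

.

####...#..#..
.....#.......
####...######
.....#.......  (repeats tick 2; period 2)
tick 8: .....#.......
position 4 holds .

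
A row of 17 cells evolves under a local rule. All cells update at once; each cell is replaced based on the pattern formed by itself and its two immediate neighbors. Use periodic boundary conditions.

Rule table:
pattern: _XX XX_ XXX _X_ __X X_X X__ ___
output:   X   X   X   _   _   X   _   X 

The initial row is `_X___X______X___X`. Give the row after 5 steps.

X__X___XXXX___X__
_____X_XXXX_X____
XXXX__XXXXXX__XXX
XXXX__XXXXXX__XXX  (fixed point — unchanged through step 5)

XXXX__XXXXXX__XXX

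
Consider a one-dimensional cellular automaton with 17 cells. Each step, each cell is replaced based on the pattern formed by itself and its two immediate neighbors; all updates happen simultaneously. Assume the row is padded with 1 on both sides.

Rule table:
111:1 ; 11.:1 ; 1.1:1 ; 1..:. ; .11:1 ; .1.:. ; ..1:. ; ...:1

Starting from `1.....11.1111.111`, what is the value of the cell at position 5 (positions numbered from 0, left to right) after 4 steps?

1

step 1: 1.111.11111111111
step 2: 11111111111111111
step 3: 11111111111111111  (fixed point — unchanged through step 4)
position 5 holds 1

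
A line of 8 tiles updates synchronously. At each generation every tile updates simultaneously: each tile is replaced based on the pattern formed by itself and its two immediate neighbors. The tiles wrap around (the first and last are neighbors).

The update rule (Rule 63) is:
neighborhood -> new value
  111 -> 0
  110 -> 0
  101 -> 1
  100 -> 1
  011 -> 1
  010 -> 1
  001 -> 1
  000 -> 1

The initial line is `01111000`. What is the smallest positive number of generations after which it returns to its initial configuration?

11000111
00111100
11100011
00011110
11110001
00001111
11111000
10000111
01111100
11000011
00111110
11100001
00011111
11110000
10001111
01111000

16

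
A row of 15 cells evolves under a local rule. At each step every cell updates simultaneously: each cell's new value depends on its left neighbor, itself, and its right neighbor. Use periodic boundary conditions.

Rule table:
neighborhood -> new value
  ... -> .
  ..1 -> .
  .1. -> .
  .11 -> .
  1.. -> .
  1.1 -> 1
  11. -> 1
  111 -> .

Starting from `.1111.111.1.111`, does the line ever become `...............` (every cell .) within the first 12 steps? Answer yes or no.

step 1: 1...11..11.1..1
step 2: 1....1...11....
step 3: ..........1....
step 4: ...............
all cells are . at step 4

yes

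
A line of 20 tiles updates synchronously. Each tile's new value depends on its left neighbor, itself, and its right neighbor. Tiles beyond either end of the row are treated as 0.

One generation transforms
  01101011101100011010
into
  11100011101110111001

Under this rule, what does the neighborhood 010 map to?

At position 4 the neighborhood is 010; the next row has 0 there.

0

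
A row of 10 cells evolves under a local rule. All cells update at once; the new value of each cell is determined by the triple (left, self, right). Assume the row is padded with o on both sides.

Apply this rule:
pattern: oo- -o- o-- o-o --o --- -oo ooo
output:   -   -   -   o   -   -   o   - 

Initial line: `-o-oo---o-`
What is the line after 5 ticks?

---------o

o-oo-----o
-oo------o
oo-------o
---------o
---------o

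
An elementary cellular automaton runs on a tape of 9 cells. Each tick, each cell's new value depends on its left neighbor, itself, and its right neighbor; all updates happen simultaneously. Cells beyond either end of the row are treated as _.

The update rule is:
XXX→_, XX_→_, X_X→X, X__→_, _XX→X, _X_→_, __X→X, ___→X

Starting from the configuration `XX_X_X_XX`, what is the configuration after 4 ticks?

X_X_X_XX_
_X_X_XX__
X_X_XX__X
_X_XX__X_

_X_XX__X_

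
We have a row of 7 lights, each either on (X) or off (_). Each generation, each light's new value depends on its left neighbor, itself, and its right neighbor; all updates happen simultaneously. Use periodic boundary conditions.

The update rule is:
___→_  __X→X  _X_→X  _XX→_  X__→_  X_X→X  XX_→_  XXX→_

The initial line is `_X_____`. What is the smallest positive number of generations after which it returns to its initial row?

generation 1: XX_____
generation 2: ______X
generation 3: _____XX
generation 4: ____X__
generation 5: ___XX__
generation 6: __X____
generation 7: _XX____
generation 8: X______
generation 9: X_____X
generation 10: _____X_
generation 11: ____XX_
generation 12: ___X___
generation 13: __XX___
generation 14: _X_____

14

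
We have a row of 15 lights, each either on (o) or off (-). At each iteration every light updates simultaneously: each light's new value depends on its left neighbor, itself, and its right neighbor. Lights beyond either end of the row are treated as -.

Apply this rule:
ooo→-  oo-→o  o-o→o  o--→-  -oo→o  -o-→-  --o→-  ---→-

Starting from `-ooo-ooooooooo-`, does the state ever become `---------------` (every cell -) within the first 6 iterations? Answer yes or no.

yes

-o-ooo-------o-
--oo-o---------
--ooo----------
--o-o----------
---o-----------
---------------
all cells are - at iteration 6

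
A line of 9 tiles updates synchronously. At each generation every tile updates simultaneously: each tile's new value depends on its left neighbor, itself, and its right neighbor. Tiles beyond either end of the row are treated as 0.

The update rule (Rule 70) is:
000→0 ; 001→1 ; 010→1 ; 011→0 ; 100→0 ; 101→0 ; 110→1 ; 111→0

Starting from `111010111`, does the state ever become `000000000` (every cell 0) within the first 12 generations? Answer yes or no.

001010001
011010011
101010101
101010101  (fixed point — unchanged through generation 12)
generation 12 is 101010101, still not uniform 0

no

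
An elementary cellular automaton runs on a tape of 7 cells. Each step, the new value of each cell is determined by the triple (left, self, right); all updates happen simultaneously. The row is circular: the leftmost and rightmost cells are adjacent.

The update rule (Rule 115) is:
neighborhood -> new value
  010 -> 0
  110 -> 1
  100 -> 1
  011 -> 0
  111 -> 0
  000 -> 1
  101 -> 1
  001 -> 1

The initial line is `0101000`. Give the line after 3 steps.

1010111
1101000
0110111

0110111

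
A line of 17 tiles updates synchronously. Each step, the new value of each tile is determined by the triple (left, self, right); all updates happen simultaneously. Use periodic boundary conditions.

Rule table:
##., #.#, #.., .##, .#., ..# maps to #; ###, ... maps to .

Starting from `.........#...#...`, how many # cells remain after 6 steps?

........###.###..
.......##.###.##.
......#####.#####
#....##...###...#
##..####.##.##.##
.####..#########.
count of #: 13

13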